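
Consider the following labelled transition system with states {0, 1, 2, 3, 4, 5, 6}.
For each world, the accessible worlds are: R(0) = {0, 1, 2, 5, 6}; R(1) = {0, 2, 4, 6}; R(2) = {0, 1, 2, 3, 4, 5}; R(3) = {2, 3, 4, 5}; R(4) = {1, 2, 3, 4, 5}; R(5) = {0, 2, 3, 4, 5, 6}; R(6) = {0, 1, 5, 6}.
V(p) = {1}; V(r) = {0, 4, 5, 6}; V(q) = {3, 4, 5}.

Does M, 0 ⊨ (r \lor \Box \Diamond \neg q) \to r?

At 0: r \lor \Box \Diamond \neg q is true, r is true, so (r \lor \Box \Diamond \neg q) \to r is true.
  At 0: r is true, \Box \Diamond \neg q is true, so r \lor \Box \Diamond \neg q is true.
    At 0: \Box \Diamond \neg q requires \Diamond \neg q at every successor {0, 1, 2, 5, 6}.
      At 0: \Diamond \neg q is true.
      At 1: \Diamond \neg q is true.
      At 2: \Diamond \neg q is true.
      At 5: \Diamond \neg q is true.
      At 6: \Diamond \neg q is true.
    So \Box \Diamond \neg q is true at 0.

Yes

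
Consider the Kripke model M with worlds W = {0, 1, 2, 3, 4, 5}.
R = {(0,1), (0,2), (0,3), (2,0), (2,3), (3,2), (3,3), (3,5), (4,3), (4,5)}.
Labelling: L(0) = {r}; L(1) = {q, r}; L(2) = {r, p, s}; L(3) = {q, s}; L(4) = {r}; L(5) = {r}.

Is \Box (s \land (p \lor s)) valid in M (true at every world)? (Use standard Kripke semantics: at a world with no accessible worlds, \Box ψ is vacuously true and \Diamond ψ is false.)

No

Recall that \Box ψ holds at a world iff ψ holds at every accessible world, and \Diamond ψ holds iff ψ holds at some accessible world.
Let φ = \Box (s \land (p \lor s)). Evaluate φ at each world:
  0 (successors {1, 2, 3}): φ is false.
  1 (successors ∅): φ is true.
  2 (successors {0, 3}): φ is false.
  3 (successors {2, 3, 5}): φ is false.
  4 (successors {3, 5}): φ is false.
  5 (successors ∅): φ is true.
Detail at 0 (counterexample):
  At 0: \Box (s \land (p \lor s)) requires s \land (p \lor s) at every successor {1, 2, 3}.
    s \land (p \lor s) fails at 1, so \Box (s \land (p \lor s)) is false at 0.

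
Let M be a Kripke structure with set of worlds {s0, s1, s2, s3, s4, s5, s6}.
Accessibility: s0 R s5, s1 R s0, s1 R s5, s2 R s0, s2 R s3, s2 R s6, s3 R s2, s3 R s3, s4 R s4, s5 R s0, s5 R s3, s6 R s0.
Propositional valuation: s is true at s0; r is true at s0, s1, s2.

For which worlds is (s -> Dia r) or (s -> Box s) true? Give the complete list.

Let φ = (s -> Dia r) or (s -> Box s). Evaluate φ at each world:
  s0 (successors {s5}): φ is false.
  s1 (successors {s0, s5}): φ is true.
  s2 (successors {s0, s3, s6}): φ is true.
  s3 (successors {s2, s3}): φ is true.
  s4 (successors {s4}): φ is true.
  s5 (successors {s0, s3}): φ is true.
  s6 (successors {s0}): φ is true.
For instance, at s5:
  At s5: s -> Dia r is true, s -> Box s is true, so (s -> Dia r) or (s -> Box s) is true.
    At s5: s is false, Dia r is true, so s -> Dia r is true.
      At s5: Dia r requires r at some successor in {s0, s3}.
        r holds at s0, so Dia r is true at s5.
    At s5: s is false, Box s is false, so s -> Box s is true.
      At s5: Box s requires s at every successor {s0, s3}.
        s fails at s3, so Box s is false at s5.
Satisfying worlds: {s1, s2, s3, s4, s5, s6}

s1, s2, s3, s4, s5, s6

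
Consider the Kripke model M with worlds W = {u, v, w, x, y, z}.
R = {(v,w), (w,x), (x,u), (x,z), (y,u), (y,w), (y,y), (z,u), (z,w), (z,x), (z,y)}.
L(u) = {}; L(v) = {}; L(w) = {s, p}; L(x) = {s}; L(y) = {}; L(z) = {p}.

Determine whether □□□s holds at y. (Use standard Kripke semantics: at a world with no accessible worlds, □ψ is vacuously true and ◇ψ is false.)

No

Recall that □ψ holds at a world iff ψ holds at every accessible world, and ◇ψ holds iff ψ holds at some accessible world.
At y: □□□s requires □□s at every successor {u, w, y}.
  □□s fails at w, so □□□s is false at y.
    At w: □□s requires □s at every successor {x}.
      □s fails at x, so □□s is false at w.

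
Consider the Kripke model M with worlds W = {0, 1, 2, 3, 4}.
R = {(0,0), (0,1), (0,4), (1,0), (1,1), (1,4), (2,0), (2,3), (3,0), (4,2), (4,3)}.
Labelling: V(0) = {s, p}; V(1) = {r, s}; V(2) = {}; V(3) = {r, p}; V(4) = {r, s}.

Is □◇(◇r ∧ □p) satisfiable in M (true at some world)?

Let φ = □◇(◇r ∧ □p). Evaluate φ at each world:
  0 (successors {0, 1, 4}): φ is false.
  1 (successors {0, 1, 4}): φ is false.
  2 (successors {0, 3}): φ is false.
  3 (successors {0}): φ is false.
  4 (successors {2, 3}): φ is false.
For instance, at 3:
  At 3: □◇(◇r ∧ □p) requires ◇(◇r ∧ □p) at every successor {0}.
    ◇(◇r ∧ □p) fails at 0, so □◇(◇r ∧ □p) is false at 3.
      At 0: ◇(◇r ∧ □p) requires ◇r ∧ □p at some successor in {0, 1, 4}.
        At 0: ◇r ∧ □p is false.
        At 1: ◇r ∧ □p is false.
        At 4: ◇r ∧ □p is false.
      So ◇(◇r ∧ □p) is false at 0.

No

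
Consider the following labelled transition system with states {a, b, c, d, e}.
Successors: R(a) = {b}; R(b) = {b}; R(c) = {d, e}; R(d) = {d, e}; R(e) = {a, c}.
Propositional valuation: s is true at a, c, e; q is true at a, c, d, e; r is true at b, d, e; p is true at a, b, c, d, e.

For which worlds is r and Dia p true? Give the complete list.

Recall that Dia ψ holds at a world iff ψ holds at some accessible world.
Let φ = r and Dia p. Evaluate φ at each world:
  a (successors {b}): φ is false.
  b (successors {b}): φ is true.
  c (successors {d, e}): φ is false.
  d (successors {d, e}): φ is true.
  e (successors {a, c}): φ is true.
For instance, at d:
  At d: r is true, Dia p is true, so r and Dia p is true.
    At d: Dia p requires p at some successor in {d, e}.
      p holds at d, so Dia p is true at d.
Satisfying worlds: {b, d, e}

b, d, e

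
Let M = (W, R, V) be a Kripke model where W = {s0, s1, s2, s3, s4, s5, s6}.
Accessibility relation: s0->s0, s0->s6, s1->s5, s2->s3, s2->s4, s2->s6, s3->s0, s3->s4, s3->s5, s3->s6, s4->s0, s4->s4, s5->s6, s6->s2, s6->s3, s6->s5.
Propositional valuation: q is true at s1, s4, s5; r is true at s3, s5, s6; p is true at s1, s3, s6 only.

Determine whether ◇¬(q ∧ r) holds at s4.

At s4: ◇¬(q ∧ r) requires ¬(q ∧ r) at some successor in {s0, s4}.
  ¬(q ∧ r) holds at s0, so ◇¬(q ∧ r) is true at s4.

Yes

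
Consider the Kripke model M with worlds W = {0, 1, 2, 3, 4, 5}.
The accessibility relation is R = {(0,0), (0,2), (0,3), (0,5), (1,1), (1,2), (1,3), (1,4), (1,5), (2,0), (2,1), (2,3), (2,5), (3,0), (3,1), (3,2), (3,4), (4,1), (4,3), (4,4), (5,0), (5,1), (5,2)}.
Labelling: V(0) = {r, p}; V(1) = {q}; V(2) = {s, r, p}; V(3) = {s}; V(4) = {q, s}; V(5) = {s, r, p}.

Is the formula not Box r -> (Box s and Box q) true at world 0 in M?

No

At 0: not Box r is true, Box s and Box q is false, so not Box r -> (Box s and Box q) is false.
  At 0: Box r is false, so not Box r is true.
    At 0: Box r requires r at every successor {0, 2, 3, 5}.
      r fails at 3, so Box r is false at 0.
  At 0: Box s is false, Box q is false, so Box s and Box q is false.
    At 0: Box s requires s at every successor {0, 2, 3, 5}.
      s fails at 0, so Box s is false at 0.
    At 0: Box q requires q at every successor {0, 2, 3, 5}.
      q fails at 0, so Box q is false at 0.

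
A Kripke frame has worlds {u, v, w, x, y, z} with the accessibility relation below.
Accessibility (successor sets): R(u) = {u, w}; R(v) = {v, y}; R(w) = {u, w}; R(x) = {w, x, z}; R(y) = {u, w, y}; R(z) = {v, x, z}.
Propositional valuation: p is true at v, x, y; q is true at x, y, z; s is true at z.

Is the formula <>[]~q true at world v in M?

No

At v: <>[]~q requires []~q at some successor in {v, y}.
  At v: []~q is false.
  At y: []~q is false.
So <>[]~q is false at v.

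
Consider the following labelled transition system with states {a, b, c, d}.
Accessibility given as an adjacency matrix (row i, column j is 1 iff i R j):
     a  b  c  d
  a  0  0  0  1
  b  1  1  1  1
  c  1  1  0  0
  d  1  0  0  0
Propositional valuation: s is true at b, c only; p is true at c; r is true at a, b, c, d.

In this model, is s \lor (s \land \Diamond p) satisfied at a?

No

Recall that \Diamond ψ holds at a world iff ψ holds at some accessible world.
At a: s is false, s \land \Diamond p is false, so s \lor (s \land \Diamond p) is false.
  At a: s is false, \Diamond p is false, so s \land \Diamond p is false.
    At a: \Diamond p requires p at some successor in {d}.
      At d: p is false.
    So \Diamond p is false at a.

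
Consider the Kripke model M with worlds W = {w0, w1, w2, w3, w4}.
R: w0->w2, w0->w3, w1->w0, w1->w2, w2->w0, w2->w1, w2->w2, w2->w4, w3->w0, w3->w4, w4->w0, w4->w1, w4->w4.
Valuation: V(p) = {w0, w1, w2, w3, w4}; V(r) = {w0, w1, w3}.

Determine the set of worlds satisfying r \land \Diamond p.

w0, w1, w3

Let φ = r \land \Diamond p. Evaluate φ at each world:
  w0 (successors {w2, w3}): φ is true.
  w1 (successors {w0, w2}): φ is true.
  w2 (successors {w0, w1, w2, w4}): φ is false.
  w3 (successors {w0, w4}): φ is true.
  w4 (successors {w0, w1, w4}): φ is false.
For instance, at w0:
  At w0: r is true, \Diamond p is true, so r \land \Diamond p is true.
    At w0: \Diamond p requires p at some successor in {w2, w3}.
      p holds at w2, so \Diamond p is true at w0.
Satisfying worlds: {w0, w1, w3}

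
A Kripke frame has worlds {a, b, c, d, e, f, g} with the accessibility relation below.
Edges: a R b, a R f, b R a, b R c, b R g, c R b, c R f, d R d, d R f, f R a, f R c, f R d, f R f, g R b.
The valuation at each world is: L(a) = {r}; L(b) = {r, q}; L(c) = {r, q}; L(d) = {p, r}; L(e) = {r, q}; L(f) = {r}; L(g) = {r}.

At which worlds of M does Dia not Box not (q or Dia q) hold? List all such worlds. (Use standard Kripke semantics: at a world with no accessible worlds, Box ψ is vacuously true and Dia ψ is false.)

Let φ = Dia not Box not (q or Dia q). Evaluate φ at each world:
  a (successors {b, f}): φ is true.
  b (successors {a, c, g}): φ is true.
  c (successors {b, f}): φ is true.
  d (successors {d, f}): φ is true.
  e (successors ∅): φ is false.
  f (successors {a, c, d, f}): φ is true.
  g (successors {b}): φ is true.
For instance, at g:
  At g: Dia not Box not (q or Dia q) requires not Box not (q or Dia q) at some successor in {b}.
    not Box not (q or Dia q) holds at b, so Dia not Box not (q or Dia q) is true at g.
      At b: Box not (q or Dia q) is false, so not Box not (q or Dia q) is true.
Satisfying worlds: {a, b, c, d, f, g}

a, b, c, d, f, g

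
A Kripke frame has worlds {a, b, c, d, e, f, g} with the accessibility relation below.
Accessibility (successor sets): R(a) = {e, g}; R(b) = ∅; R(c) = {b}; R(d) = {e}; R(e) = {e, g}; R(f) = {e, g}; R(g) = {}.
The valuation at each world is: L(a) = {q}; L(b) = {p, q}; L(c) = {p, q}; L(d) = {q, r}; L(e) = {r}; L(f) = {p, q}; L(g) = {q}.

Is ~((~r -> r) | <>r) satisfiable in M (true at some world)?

Let φ = ~((~r -> r) | <>r). Evaluate φ at each world:
  a (successors {e, g}): φ is false.
  b (successors ∅): φ is true.
  c (successors {b}): φ is true.
  d (successors {e}): φ is false.
  e (successors {e, g}): φ is false.
  f (successors {e, g}): φ is false.
  g (successors ∅): φ is true.
Detail at b (witness):
  At b: (~r -> r) | <>r is false, so ~((~r -> r) | <>r) is true.
    At b: ~r -> r is false, <>r is false, so (~r -> r) | <>r is false.
      At b: no accessible worlds, so <>r is false.

Yes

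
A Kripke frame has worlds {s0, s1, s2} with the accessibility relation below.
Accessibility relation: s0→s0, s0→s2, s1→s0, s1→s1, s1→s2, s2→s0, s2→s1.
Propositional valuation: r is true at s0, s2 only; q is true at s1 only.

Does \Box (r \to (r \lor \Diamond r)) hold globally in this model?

Yes

Recall that \Box ψ holds at a world iff ψ holds at every accessible world, and \Diamond ψ holds iff ψ holds at some accessible world.
Let φ = \Box (r \to (r \lor \Diamond r)). Evaluate φ at each world:
  s0 (successors {s0, s2}): φ is true.
  s1 (successors {s0, s1, s2}): φ is true.
  s2 (successors {s0, s1}): φ is true.
For instance, at s0:
  At s0: \Box (r \to (r \lor \Diamond r)) requires r \to (r \lor \Diamond r) at every successor {s0, s2}.
      At s0: r is true, r \lor \Diamond r is true, so r \to (r \lor \Diamond r) is true.
      At s2: r is true, r \lor \Diamond r is true, so r \to (r \lor \Diamond r) is true.
  So \Box (r \to (r \lor \Diamond r)) is true at s0.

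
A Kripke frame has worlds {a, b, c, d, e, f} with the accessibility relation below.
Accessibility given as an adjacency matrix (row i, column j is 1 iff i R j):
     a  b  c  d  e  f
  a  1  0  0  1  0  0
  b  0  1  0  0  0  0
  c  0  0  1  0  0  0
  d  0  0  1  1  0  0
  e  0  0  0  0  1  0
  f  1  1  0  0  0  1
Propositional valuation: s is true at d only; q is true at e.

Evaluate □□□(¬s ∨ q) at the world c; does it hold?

Yes

At c: □□□(¬s ∨ q) requires □□(¬s ∨ q) at every successor {c}.
    At c: □□(¬s ∨ q) requires □(¬s ∨ q) at every successor {c}.
      At c: □(¬s ∨ q) is true.
    So □□(¬s ∨ q) is true at c.
So □□□(¬s ∨ q) is true at c.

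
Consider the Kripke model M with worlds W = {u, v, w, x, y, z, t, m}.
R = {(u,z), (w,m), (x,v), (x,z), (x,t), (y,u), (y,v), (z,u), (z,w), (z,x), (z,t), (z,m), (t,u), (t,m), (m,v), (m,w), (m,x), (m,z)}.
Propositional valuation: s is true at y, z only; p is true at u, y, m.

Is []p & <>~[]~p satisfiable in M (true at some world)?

Let φ = []p & <>~[]~p. Evaluate φ at each world:
  u (successors {z}): φ is false.
  v (successors ∅): φ is false.
  w (successors {m}): φ is false.
  x (successors {v, z, t}): φ is false.
  y (successors {u, v}): φ is false.
  z (successors {u, w, x, t, m}): φ is false.
  t (successors {u, m}): φ is false.
  m (successors {v, w, x, z}): φ is false.
For instance, at z:
  At z: []p is false, <>~[]~p is true, so []p & <>~[]~p is false.
    At z: []p requires p at every successor {u, w, x, t, m}.
      p fails at w, so []p is false at z.
    At z: <>~[]~p requires ~[]~p at some successor in {u, w, x, t, m}.
      ~[]~p holds at w, so <>~[]~p is true at z.

No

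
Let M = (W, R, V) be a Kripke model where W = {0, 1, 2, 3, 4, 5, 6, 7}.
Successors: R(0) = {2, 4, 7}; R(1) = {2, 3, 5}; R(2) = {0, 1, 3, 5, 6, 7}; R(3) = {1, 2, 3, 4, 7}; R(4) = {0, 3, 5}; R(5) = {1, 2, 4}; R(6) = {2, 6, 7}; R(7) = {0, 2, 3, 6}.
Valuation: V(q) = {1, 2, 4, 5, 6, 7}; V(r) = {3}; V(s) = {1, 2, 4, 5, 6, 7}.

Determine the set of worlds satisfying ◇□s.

1, 2, 4, 6, 7

Let φ = ◇□s. Evaluate φ at each world:
  0 (successors {2, 4, 7}): φ is false.
  1 (successors {2, 3, 5}): φ is true.
  2 (successors {0, 1, 3, 5, 6, 7}): φ is true.
  3 (successors {1, 2, 3, 4, 7}): φ is false.
  4 (successors {0, 3, 5}): φ is true.
  5 (successors {1, 2, 4}): φ is false.
  6 (successors {2, 6, 7}): φ is true.
  7 (successors {0, 2, 3, 6}): φ is true.
For instance, at 1:
  At 1: ◇□s requires □s at some successor in {2, 3, 5}.
    □s holds at 5, so ◇□s is true at 1.
      At 5: □s requires s at every successor {1, 2, 4}.
        At 1: s is true.
        At 2: s is true.
        At 4: s is true.
      So □s is true at 5.
Satisfying worlds: {1, 2, 4, 6, 7}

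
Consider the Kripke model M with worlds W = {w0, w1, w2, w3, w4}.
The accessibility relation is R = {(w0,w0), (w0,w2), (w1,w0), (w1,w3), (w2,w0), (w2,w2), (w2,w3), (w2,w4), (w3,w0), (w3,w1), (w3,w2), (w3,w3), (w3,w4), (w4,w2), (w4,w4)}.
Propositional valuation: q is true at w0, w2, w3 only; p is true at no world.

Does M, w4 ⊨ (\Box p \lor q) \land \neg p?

No

Recall that \Box ψ holds at a world iff ψ holds at every accessible world, and \Diamond ψ holds iff ψ holds at some accessible world.
At w4: \Box p \lor q is false, \neg p is true, so (\Box p \lor q) \land \neg p is false.
  At w4: \Box p is false, q is false, so \Box p \lor q is false.
    At w4: \Box p requires p at every successor {w2, w4}.
      p fails at w2, so \Box p is false at w4.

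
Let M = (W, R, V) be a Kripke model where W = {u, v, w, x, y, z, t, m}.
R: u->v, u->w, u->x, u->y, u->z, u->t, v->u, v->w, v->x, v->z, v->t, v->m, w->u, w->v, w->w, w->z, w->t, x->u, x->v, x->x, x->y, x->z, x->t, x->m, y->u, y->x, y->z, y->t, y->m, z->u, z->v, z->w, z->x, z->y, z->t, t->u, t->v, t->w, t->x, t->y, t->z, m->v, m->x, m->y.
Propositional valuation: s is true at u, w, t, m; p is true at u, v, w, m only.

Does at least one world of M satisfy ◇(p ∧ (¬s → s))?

Yes

Let φ = ◇(p ∧ (¬s → s)). Evaluate φ at each world:
  u (successors {v, w, x, y, z, t}): φ is true.
  v (successors {u, w, x, z, t, m}): φ is true.
  w (successors {u, v, w, z, t}): φ is true.
  x (successors {u, v, x, y, z, t, m}): φ is true.
  y (successors {u, x, z, t, m}): φ is true.
  z (successors {u, v, w, x, y, t}): φ is true.
  t (successors {u, v, w, x, y, z}): φ is true.
  m (successors {v, x, y}): φ is false.
Detail at u (witness):
  At u: ◇(p ∧ (¬s → s)) requires p ∧ (¬s → s) at some successor in {v, w, x, y, z, t}.
    p ∧ (¬s → s) holds at w, so ◇(p ∧ (¬s → s)) is true at u.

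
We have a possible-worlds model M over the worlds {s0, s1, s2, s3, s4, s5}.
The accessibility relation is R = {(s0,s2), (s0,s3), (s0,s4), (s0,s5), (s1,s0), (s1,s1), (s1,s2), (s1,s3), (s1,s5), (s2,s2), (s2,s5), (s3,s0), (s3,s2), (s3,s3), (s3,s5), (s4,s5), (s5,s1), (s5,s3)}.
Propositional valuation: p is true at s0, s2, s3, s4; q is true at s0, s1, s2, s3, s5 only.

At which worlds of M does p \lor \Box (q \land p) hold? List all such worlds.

s0, s2, s3, s4

Recall that \Box ψ holds at a world iff ψ holds at every accessible world, and \Diamond ψ holds iff ψ holds at some accessible world.
Let φ = p \lor \Box (q \land p). Evaluate φ at each world:
  s0 (successors {s2, s3, s4, s5}): φ is true.
  s1 (successors {s0, s1, s2, s3, s5}): φ is false.
  s2 (successors {s2, s5}): φ is true.
  s3 (successors {s0, s2, s3, s5}): φ is true.
  s4 (successors {s5}): φ is true.
  s5 (successors {s1, s3}): φ is false.
For instance, at s3:
  At s3: p is true, \Box (q \land p) is false, so p \lor \Box (q \land p) is true.
    At s3: \Box (q \land p) requires q \land p at every successor {s0, s2, s3, s5}.
      q \land p fails at s5, so \Box (q \land p) is false at s3.
Satisfying worlds: {s0, s2, s3, s4}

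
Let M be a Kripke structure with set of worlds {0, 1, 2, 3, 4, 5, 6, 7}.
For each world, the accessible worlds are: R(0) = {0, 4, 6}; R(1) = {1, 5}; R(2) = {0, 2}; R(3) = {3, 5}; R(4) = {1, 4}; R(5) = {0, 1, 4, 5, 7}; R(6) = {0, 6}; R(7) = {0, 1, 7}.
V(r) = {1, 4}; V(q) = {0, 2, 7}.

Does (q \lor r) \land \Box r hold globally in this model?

No

Let φ = (q \lor r) \land \Box r. Evaluate φ at each world:
  0 (successors {0, 4, 6}): φ is false.
  1 (successors {1, 5}): φ is false.
  2 (successors {0, 2}): φ is false.
  3 (successors {3, 5}): φ is false.
  4 (successors {1, 4}): φ is true.
  5 (successors {0, 1, 4, 5, 7}): φ is false.
  6 (successors {0, 6}): φ is false.
  7 (successors {0, 1, 7}): φ is false.
Detail at 0 (counterexample):
  At 0: q \lor r is true, \Box r is false, so (q \lor r) \land \Box r is false.
    At 0: \Box r requires r at every successor {0, 4, 6}.
      r fails at 0, so \Box r is false at 0.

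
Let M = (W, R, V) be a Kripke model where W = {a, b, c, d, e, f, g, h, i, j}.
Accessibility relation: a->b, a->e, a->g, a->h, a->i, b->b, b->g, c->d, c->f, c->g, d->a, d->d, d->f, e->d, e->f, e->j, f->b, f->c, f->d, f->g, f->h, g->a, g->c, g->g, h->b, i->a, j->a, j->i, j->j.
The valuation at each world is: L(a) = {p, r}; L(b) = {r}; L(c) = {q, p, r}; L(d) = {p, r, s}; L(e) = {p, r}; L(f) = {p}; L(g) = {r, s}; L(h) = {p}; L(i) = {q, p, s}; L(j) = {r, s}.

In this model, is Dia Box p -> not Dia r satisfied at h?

Yes

At h: Dia Box p is false, not Dia r is false, so Dia Box p -> not Dia r is true.
  At h: Dia Box p requires Box p at some successor in {b}.
    At b: Box p is false.
  So Dia Box p is false at h.
  At h: Dia r is true, so not Dia r is false.
    At h: Dia r requires r at some successor in {b}.
      r holds at b, so Dia r is true at h.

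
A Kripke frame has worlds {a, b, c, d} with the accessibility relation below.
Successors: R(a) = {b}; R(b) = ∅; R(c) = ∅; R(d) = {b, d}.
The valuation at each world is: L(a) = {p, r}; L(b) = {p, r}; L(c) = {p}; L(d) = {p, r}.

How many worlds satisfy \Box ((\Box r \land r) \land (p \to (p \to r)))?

4

Let φ = \Box ((\Box r \land r) \land (p \to (p \to r))). Evaluate φ at each world:
  a (successors {b}): φ is true.
  b (successors ∅): φ is true.
  c (successors ∅): φ is true.
  d (successors {b, d}): φ is true.
For instance, at a:
  At a: \Box ((\Box r \land r) \land (p \to (p \to r))) requires (\Box r \land r) \land (p \to (p \to r)) at every successor {b}.
      At b: \Box r \land r is true, p \to (p \to r) is true, so (\Box r \land r) \land (p \to (p \to r)) is true.
  So \Box ((\Box r \land r) \land (p \to (p \to r))) is true at a.
Satisfying worlds: {a, b, c, d}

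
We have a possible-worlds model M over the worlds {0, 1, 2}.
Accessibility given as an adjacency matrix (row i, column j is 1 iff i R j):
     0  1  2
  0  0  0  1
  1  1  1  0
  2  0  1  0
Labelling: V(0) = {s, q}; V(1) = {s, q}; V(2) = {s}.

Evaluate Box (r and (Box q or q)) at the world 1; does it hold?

No

At 1: Box (r and (Box q or q)) requires r and (Box q or q) at every successor {0, 1}.
  r and (Box q or q) fails at 0, so Box (r and (Box q or q)) is false at 1.
    At 0: r is false, Box q or q is true, so r and (Box q or q) is false.
      At 0: Box q is false, q is true, so Box q or q is true.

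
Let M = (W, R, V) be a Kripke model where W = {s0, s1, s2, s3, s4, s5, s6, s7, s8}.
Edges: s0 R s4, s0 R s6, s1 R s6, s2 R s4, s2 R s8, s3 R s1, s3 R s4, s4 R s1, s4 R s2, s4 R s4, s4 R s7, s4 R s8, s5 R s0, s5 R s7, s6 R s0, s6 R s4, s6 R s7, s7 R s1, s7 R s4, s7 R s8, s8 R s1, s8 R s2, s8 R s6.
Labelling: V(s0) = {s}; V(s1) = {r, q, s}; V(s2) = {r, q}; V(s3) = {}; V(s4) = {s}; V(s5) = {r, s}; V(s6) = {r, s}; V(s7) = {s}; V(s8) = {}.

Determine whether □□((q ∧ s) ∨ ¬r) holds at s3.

At s3: □□((q ∧ s) ∨ ¬r) requires □((q ∧ s) ∨ ¬r) at every successor {s1, s4}.
  □((q ∧ s) ∨ ¬r) fails at s1, so □□((q ∧ s) ∨ ¬r) is false at s3.
    At s1: □((q ∧ s) ∨ ¬r) requires (q ∧ s) ∨ ¬r at every successor {s6}.
      (q ∧ s) ∨ ¬r fails at s6, so □((q ∧ s) ∨ ¬r) is false at s1.

No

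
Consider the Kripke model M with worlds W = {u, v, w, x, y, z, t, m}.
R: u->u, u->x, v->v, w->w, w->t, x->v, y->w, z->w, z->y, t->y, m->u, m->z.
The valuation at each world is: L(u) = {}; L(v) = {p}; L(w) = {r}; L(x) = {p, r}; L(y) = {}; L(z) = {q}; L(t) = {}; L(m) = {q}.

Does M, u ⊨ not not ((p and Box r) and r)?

At u: not ((p and Box r) and r) is true, so not not ((p and Box r) and r) is false.
  At u: (p and Box r) and r is false, so not ((p and Box r) and r) is true.
    At u: p and Box r is false, r is false, so (p and Box r) and r is false.
      At u: p is false, Box r is false, so p and Box r is false.

No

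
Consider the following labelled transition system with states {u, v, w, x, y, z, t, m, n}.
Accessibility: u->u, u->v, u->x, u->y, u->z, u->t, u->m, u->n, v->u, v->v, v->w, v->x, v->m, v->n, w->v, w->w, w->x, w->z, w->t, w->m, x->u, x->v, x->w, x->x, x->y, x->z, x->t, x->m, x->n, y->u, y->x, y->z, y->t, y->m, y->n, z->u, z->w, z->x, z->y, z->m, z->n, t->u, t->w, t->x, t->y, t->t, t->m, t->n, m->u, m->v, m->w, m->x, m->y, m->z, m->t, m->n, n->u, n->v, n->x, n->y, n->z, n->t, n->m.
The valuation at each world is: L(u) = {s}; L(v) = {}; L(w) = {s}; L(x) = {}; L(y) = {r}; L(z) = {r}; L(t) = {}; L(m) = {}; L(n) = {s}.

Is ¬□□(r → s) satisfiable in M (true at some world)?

Let φ = ¬□□(r → s). Evaluate φ at each world:
  u (successors {u, v, x, y, z, t, m, n}): φ is true.
  v (successors {u, v, w, x, m, n}): φ is true.
  w (successors {v, w, x, z, t, m}): φ is true.
  x (successors {u, v, w, x, y, z, t, m, n}): φ is true.
  y (successors {u, x, z, t, m, n}): φ is true.
  z (successors {u, w, x, y, m, n}): φ is true.
  t (successors {u, w, x, y, t, m, n}): φ is true.
  m (successors {u, v, w, x, y, z, t, n}): φ is true.
  n (successors {u, v, x, y, z, t, m}): φ is true.
Detail at u (witness):
  At u: □□(r → s) is false, so ¬□□(r → s) is true.
    At u: □□(r → s) requires □(r → s) at every successor {u, v, x, y, z, t, m, n}.
      □(r → s) fails at u, so □□(r → s) is false at u.

Yes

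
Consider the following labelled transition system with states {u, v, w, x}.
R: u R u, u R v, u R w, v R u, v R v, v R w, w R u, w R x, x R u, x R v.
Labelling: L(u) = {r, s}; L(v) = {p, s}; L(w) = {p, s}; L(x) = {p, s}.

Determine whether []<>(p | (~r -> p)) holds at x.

Recall that []ψ holds at a world iff ψ holds at every accessible world, and <>ψ holds iff ψ holds at some accessible world.
At x: []<>(p | (~r -> p)) requires <>(p | (~r -> p)) at every successor {u, v}.
    At u: <>(p | (~r -> p)) requires p | (~r -> p) at some successor in {u, v, w}.
      p | (~r -> p) holds at u, so <>(p | (~r -> p)) is true at u.
    At v: <>(p | (~r -> p)) requires p | (~r -> p) at some successor in {u, v, w}.
      p | (~r -> p) holds at u, so <>(p | (~r -> p)) is true at v.
So []<>(p | (~r -> p)) is true at x.

Yes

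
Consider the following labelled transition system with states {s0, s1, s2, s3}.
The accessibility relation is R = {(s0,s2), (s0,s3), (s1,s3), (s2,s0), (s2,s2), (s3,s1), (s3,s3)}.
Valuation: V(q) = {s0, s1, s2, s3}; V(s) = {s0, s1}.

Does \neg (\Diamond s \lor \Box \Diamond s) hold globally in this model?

No

Let φ = \neg (\Diamond s \lor \Box \Diamond s). Evaluate φ at each world:
  s0 (successors {s2, s3}): φ is false.
  s1 (successors {s3}): φ is false.
  s2 (successors {s0, s2}): φ is false.
  s3 (successors {s1, s3}): φ is false.
Detail at s0 (counterexample):
  At s0: \Diamond s \lor \Box \Diamond s is true, so \neg (\Diamond s \lor \Box \Diamond s) is false.
    At s0: \Diamond s is false, \Box \Diamond s is true, so \Diamond s \lor \Box \Diamond s is true.
      At s0: \Diamond s requires s at some successor in {s2, s3}.
        At s2: s is false.
        At s3: s is false.
      So \Diamond s is false at s0.
      At s0: \Box \Diamond s requires \Diamond s at every successor {s2, s3}.
        At s2: \Diamond s is true.
        At s3: \Diamond s is true.
      So \Box \Diamond s is true at s0.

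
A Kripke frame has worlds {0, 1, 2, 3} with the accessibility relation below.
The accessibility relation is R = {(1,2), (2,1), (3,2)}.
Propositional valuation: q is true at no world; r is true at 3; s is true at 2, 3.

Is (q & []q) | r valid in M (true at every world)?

No

Let φ = (q & []q) | r. Evaluate φ at each world:
  0 (successors ∅): φ is false.
  1 (successors {2}): φ is false.
  2 (successors {1}): φ is false.
  3 (successors {2}): φ is true.
Detail at 0 (counterexample):
  At 0: q & []q is false, r is false, so (q & []q) | r is false.
    At 0: q is false, []q is true, so q & []q is false.
      At 0: no accessible worlds, so []q holds vacuously.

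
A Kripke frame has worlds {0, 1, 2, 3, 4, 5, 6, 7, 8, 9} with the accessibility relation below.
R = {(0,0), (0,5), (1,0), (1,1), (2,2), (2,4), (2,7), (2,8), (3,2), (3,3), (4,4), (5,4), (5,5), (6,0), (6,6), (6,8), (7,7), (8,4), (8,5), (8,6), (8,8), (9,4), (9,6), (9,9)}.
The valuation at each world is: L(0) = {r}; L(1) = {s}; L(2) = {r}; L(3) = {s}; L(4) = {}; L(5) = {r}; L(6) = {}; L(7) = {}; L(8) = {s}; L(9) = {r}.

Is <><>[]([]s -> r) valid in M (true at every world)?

Recall that []ψ holds at a world iff ψ holds at every accessible world, and <>ψ holds iff ψ holds at some accessible world.
Let φ = <><>[]([]s -> r). Evaluate φ at each world:
  0 (successors {0, 5}): φ is true.
  1 (successors {0, 1}): φ is true.
  2 (successors {2, 4, 7, 8}): φ is true.
  3 (successors {2, 3}): φ is true.
  4 (successors {4}): φ is true.
  5 (successors {4, 5}): φ is true.
  6 (successors {0, 6, 8}): φ is true.
  7 (successors {7}): φ is true.
  8 (successors {4, 5, 6, 8}): φ is true.
  9 (successors {4, 6, 9}): φ is true.
For instance, at 3:
  At 3: <><>[]([]s -> r) requires <>[]([]s -> r) at some successor in {2, 3}.
    <>[]([]s -> r) holds at 2, so <><>[]([]s -> r) is true at 3.
      At 2: <>[]([]s -> r) requires []([]s -> r) at some successor in {2, 4, 7, 8}.
        []([]s -> r) holds at 2, so <>[]([]s -> r) is true at 2.

Yes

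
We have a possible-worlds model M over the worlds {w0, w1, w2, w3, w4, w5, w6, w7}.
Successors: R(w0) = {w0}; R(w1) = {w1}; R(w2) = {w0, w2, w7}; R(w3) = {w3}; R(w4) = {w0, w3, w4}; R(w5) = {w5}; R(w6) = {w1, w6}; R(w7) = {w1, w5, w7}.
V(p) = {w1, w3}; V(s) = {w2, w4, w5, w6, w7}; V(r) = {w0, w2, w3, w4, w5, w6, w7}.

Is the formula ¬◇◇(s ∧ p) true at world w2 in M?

At w2: ◇◇(s ∧ p) is false, so ¬◇◇(s ∧ p) is true.
  At w2: ◇◇(s ∧ p) requires ◇(s ∧ p) at some successor in {w0, w2, w7}.
    At w0: ◇(s ∧ p) is false.
    At w2: ◇(s ∧ p) is false.
    At w7: ◇(s ∧ p) is false.
  So ◇◇(s ∧ p) is false at w2.

Yes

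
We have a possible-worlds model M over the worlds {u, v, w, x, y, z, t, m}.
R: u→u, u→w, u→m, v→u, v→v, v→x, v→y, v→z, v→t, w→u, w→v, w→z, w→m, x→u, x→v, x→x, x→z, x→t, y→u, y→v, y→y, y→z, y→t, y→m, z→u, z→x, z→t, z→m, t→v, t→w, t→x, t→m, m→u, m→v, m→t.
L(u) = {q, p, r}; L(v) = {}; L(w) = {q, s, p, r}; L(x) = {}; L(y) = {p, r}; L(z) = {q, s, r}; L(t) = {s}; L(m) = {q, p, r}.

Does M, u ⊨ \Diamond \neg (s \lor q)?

At u: \Diamond \neg (s \lor q) requires \neg (s \lor q) at some successor in {u, w, m}.
  At u: \neg (s \lor q) is false.
  At w: \neg (s \lor q) is false.
  At m: \neg (s \lor q) is false.
So \Diamond \neg (s \lor q) is false at u.

No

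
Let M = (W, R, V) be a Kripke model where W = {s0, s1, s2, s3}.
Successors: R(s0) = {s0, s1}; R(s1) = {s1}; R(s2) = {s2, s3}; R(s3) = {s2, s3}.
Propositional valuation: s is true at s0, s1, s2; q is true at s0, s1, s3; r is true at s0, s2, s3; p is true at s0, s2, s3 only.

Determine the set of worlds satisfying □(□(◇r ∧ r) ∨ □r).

Let φ = □(□(◇r ∧ r) ∨ □r). Evaluate φ at each world:
  s0 (successors {s0, s1}): φ is false.
  s1 (successors {s1}): φ is false.
  s2 (successors {s2, s3}): φ is true.
  s3 (successors {s2, s3}): φ is true.
For instance, at s2:
  At s2: □(□(◇r ∧ r) ∨ □r) requires □(◇r ∧ r) ∨ □r at every successor {s2, s3}.
      At s2: □(◇r ∧ r) is true, □r is true, so □(◇r ∧ r) ∨ □r is true.
      At s3: □(◇r ∧ r) is true, □r is true, so □(◇r ∧ r) ∨ □r is true.
  So □(□(◇r ∧ r) ∨ □r) is true at s2.
Satisfying worlds: {s2, s3}

s2, s3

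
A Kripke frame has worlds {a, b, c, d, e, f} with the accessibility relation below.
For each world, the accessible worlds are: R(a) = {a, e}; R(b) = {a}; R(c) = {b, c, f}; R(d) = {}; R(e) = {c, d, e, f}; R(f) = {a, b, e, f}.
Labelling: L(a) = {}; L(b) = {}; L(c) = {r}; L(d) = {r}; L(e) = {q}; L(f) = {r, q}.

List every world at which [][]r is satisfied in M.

Let φ = [][]r. Evaluate φ at each world:
  a (successors {a, e}): φ is false.
  b (successors {a}): φ is false.
  c (successors {b, c, f}): φ is false.
  d (successors ∅): φ is true.
  e (successors {c, d, e, f}): φ is false.
  f (successors {a, b, e, f}): φ is false.
For instance, at e:
  At e: [][]r requires []r at every successor {c, d, e, f}.
    []r fails at c, so [][]r is false at e.
      At c: []r requires r at every successor {b, c, f}.
        r fails at b, so []r is false at c.
Satisfying worlds: {d}

d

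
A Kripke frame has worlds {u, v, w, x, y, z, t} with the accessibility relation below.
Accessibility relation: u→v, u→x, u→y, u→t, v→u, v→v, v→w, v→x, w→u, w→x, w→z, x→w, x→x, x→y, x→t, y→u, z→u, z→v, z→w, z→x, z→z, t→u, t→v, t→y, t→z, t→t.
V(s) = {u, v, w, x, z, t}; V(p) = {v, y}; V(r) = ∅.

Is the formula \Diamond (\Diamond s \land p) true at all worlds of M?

Let φ = \Diamond (\Diamond s \land p). Evaluate φ at each world:
  u (successors {v, x, y, t}): φ is true.
  v (successors {u, v, w, x}): φ is true.
  w (successors {u, x, z}): φ is false.
  x (successors {w, x, y, t}): φ is true.
  y (successors {u}): φ is false.
  z (successors {u, v, w, x, z}): φ is true.
  t (successors {u, v, y, z, t}): φ is true.
Detail at w (counterexample):
  At w: \Diamond (\Diamond s \land p) requires \Diamond s \land p at some successor in {u, x, z}.
    At u: \Diamond s \land p is false.
    At x: \Diamond s \land p is false.
    At z: \Diamond s \land p is false.
  So \Diamond (\Diamond s \land p) is false at w.

No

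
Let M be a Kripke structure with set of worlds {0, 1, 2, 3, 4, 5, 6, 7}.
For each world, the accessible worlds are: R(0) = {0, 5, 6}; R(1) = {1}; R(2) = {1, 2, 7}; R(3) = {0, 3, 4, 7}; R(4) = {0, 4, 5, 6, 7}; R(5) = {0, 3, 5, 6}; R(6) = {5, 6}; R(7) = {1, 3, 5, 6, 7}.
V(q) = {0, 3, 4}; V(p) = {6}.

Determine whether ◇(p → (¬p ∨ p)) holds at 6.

Yes

At 6: ◇(p → (¬p ∨ p)) requires p → (¬p ∨ p) at some successor in {5, 6}.
  p → (¬p ∨ p) holds at 5, so ◇(p → (¬p ∨ p)) is true at 6.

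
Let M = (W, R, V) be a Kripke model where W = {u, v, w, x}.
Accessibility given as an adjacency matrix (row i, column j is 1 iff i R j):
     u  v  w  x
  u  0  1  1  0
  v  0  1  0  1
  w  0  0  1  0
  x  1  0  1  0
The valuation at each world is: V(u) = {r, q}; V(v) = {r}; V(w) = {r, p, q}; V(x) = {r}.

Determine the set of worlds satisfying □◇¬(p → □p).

none

Recall that □ψ holds at a world iff ψ holds at every accessible world, and ◇ψ holds iff ψ holds at some accessible world.
Let φ = □◇¬(p → □p). Evaluate φ at each world:
  u (successors {v, w}): φ is false.
  v (successors {v, x}): φ is false.
  w (successors {w}): φ is false.
  x (successors {u, w}): φ is false.
For instance, at v:
  At v: □◇¬(p → □p) requires ◇¬(p → □p) at every successor {v, x}.
    ◇¬(p → □p) fails at v, so □◇¬(p → □p) is false at v.
      At v: ◇¬(p → □p) requires ¬(p → □p) at some successor in {v, x}.
        At v: ¬(p → □p) is false.
        At x: ¬(p → □p) is false.
      So ◇¬(p → □p) is false at v.
Satisfying worlds: none.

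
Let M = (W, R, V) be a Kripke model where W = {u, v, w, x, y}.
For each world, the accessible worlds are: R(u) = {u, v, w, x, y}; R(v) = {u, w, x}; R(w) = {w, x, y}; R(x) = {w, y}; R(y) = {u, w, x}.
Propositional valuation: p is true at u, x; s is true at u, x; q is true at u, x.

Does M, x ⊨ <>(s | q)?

No

At x: <>(s | q) requires s | q at some successor in {w, y}.
  At w: s | q is false.
  At y: s | q is false.
So <>(s | q) is false at x.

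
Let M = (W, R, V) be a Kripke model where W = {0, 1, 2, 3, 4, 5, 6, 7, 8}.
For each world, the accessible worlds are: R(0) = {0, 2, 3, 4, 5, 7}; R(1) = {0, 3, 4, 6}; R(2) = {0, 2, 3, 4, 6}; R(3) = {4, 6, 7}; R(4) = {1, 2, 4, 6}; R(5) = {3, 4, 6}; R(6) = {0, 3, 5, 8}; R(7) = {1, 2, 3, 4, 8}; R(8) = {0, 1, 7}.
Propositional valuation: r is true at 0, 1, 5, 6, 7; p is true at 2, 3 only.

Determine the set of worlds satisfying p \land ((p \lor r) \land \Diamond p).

Let φ = p \land ((p \lor r) \land \Diamond p). Evaluate φ at each world:
  0 (successors {0, 2, 3, 4, 5, 7}): φ is false.
  1 (successors {0, 3, 4, 6}): φ is false.
  2 (successors {0, 2, 3, 4, 6}): φ is true.
  3 (successors {4, 6, 7}): φ is false.
  4 (successors {1, 2, 4, 6}): φ is false.
  5 (successors {3, 4, 6}): φ is false.
  6 (successors {0, 3, 5, 8}): φ is false.
  7 (successors {1, 2, 3, 4, 8}): φ is false.
  8 (successors {0, 1, 7}): φ is false.
For instance, at 4:
  At 4: p is false, (p \lor r) \land \Diamond p is false, so p \land ((p \lor r) \land \Diamond p) is false.
    At 4: p \lor r is false, \Diamond p is true, so (p \lor r) \land \Diamond p is false.
      At 4: \Diamond p requires p at some successor in {1, 2, 4, 6}.
        p holds at 2, so \Diamond p is true at 4.
Satisfying worlds: {2}

2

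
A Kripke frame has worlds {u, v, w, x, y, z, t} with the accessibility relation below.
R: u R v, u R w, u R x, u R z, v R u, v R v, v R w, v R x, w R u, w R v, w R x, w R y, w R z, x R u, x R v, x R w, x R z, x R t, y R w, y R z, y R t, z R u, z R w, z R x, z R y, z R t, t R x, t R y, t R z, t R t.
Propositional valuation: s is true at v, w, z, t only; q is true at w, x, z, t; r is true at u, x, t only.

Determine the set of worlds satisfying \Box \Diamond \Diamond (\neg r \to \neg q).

Let φ = \Box \Diamond \Diamond (\neg r \to \neg q). Evaluate φ at each world:
  u (successors {v, w, x, z}): φ is true.
  v (successors {u, v, w, x}): φ is true.
  w (successors {u, v, x, y, z}): φ is true.
  x (successors {u, v, w, z, t}): φ is true.
  y (successors {w, z, t}): φ is true.
  z (successors {u, w, x, y, t}): φ is true.
  t (successors {x, y, z, t}): φ is true.
For instance, at t:
  At t: \Box \Diamond \Diamond (\neg r \to \neg q) requires \Diamond \Diamond (\neg r \to \neg q) at every successor {x, y, z, t}.
    At x: \Diamond \Diamond (\neg r \to \neg q) is true.
    At y: \Diamond \Diamond (\neg r \to \neg q) is true.
    At z: \Diamond \Diamond (\neg r \to \neg q) is true.
    At t: \Diamond \Diamond (\neg r \to \neg q) is true.
  So \Box \Diamond \Diamond (\neg r \to \neg q) is true at t.
Satisfying worlds: {u, v, w, x, y, z, t}

u, v, w, x, y, z, t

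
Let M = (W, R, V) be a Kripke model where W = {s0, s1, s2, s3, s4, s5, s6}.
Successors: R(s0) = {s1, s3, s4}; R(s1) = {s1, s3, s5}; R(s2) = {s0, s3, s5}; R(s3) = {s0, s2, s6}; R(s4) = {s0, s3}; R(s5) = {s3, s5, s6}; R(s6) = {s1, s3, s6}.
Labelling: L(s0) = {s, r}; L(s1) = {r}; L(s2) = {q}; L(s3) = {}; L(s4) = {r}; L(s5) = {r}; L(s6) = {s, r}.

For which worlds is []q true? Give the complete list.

Recall that []ψ holds at a world iff ψ holds at every accessible world, and <>ψ holds iff ψ holds at some accessible world.
Let φ = []q. Evaluate φ at each world:
  s0 (successors {s1, s3, s4}): φ is false.
  s1 (successors {s1, s3, s5}): φ is false.
  s2 (successors {s0, s3, s5}): φ is false.
  s3 (successors {s0, s2, s6}): φ is false.
  s4 (successors {s0, s3}): φ is false.
  s5 (successors {s3, s5, s6}): φ is false.
  s6 (successors {s1, s3, s6}): φ is false.
For instance, at s0:
  At s0: []q requires q at every successor {s1, s3, s4}.
    q fails at s1, so []q is false at s0.
Satisfying worlds: none.

none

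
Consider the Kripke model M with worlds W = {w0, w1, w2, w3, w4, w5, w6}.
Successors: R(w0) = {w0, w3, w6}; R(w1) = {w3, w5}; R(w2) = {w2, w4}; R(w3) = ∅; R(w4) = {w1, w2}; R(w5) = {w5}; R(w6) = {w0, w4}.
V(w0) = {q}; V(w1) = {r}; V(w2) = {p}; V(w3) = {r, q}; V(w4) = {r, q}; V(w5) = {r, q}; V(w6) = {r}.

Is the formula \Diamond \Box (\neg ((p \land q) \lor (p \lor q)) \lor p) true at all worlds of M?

No

Let φ = \Diamond \Box (\neg ((p \land q) \lor (p \lor q)) \lor p). Evaluate φ at each world:
  w0 (successors {w0, w3, w6}): φ is true.
  w1 (successors {w3, w5}): φ is true.
  w2 (successors {w2, w4}): φ is true.
  w3 (successors ∅): φ is false.
  w4 (successors {w1, w2}): φ is false.
  w5 (successors {w5}): φ is false.
  w6 (successors {w0, w4}): φ is true.
Detail at w3 (counterexample):
  At w3: no accessible worlds, so \Diamond \Box (\neg ((p \land q) \lor (p \lor q)) \lor p) is false.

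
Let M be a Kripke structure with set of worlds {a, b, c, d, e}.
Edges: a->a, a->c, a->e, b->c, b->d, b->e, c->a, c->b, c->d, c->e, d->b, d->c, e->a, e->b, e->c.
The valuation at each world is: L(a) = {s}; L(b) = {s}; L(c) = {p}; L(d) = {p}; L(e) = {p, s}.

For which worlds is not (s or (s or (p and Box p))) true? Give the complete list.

Let φ = not (s or (s or (p and Box p))). Evaluate φ at each world:
  a (successors {a, c, e}): φ is false.
  b (successors {c, d, e}): φ is false.
  c (successors {a, b, d, e}): φ is true.
  d (successors {b, c}): φ is true.
  e (successors {a, b, c}): φ is false.
For instance, at a:
  At a: s or (s or (p and Box p)) is true, so not (s or (s or (p and Box p))) is false.
    At a: s is true, s or (p and Box p) is true, so s or (s or (p and Box p)) is true.
      At a: s is true, p and Box p is false, so s or (p and Box p) is true.
Satisfying worlds: {c, d}

c, d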